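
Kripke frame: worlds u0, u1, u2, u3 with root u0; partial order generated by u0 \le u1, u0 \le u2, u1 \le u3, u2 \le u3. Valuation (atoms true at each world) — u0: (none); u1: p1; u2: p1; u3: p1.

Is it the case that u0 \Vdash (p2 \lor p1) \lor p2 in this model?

No

u0 \nVdash (p2 \lor p1) \lor p2: neither disjunct is forced at u0.
u0 \nVdash p2 \lor p1: neither disjunct is forced at u0.
u0 lacks atom p2, so u0 \nVdash p2.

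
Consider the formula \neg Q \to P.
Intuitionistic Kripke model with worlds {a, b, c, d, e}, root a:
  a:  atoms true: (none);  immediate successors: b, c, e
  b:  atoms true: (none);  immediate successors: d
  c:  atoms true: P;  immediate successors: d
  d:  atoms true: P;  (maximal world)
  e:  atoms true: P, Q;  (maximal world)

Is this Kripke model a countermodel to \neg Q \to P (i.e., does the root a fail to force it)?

a \nVdash \neg Q \to P: at the accessible world b, b \Vdash \neg Q but b \nVdash P.
b lacks atom P, so b \nVdash P.
So the root a does not force \neg Q \to P; the model is a countermodel.

Yes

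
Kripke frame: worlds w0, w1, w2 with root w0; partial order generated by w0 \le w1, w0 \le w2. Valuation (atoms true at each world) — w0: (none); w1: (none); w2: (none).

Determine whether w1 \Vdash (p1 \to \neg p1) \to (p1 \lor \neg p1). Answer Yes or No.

Yes

w1 \Vdash (p1 \to \neg p1) \to (p1 \lor \neg p1): every world accessible from w1 that forces p1 \to \neg p1 (namely w1) also forces p1 \lor \neg p1.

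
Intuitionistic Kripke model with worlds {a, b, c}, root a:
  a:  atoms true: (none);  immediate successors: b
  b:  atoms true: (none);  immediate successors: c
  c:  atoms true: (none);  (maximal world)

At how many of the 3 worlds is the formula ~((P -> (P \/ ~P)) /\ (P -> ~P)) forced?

a: does not force it — a ||-/- ~((P -> (P \/ ~P)) /\ (P -> ~P)) since a is accessible from a and a ||- (P -> (P \/ ~P)) /\ (P -> ~P).
b: does not force it — b ||-/- ~((P -> (P \/ ~P)) /\ (P -> ~P)) since b is accessible from b and b ||- (P -> (P \/ ~P)) /\ (P -> ~P).
c: does not force it.
Worlds forcing the formula: { }.

0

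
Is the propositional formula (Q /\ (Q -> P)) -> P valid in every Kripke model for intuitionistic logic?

This is modus ponens in implicational form, which is intuitionistically derivable.
If a world forces Q and Q -> P, then applying the implication at that world (which is accessible from itself) gives P.

Yes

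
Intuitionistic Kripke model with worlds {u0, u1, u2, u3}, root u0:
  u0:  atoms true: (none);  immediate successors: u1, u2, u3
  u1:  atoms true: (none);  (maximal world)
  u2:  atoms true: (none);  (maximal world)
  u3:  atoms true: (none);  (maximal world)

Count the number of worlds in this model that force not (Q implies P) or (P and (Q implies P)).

u0: does not force it — u0 does not force not (Q implies P) or (P and (Q implies P)): neither disjunct is forced at u0.
u1: does not force it.
u2: does not force it.
u3: does not force it.
Worlds forcing the formula: { }.

0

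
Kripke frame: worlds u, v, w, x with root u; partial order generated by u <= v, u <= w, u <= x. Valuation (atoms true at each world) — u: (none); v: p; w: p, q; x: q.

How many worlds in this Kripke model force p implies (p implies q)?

2

u: does not force it — u does not force p implies (p implies q): at the accessible world v, v forces p but v does not force p implies q.
v: does not force it — v does not force p implies (p implies q): already at v itself, v forces p but v does not force p implies q.
w: forces it.
x: forces it.
Worlds forcing the formula: {w, x}.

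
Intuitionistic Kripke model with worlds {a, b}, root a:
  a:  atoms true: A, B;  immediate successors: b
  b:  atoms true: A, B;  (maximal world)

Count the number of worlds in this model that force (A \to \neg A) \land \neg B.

0

a: does not force it — a \nVdash (A \to \neg A) \land \neg B since a fails A \to \neg A.
b: does not force it — b \nVdash (A \to \neg A) \land \neg B since b fails A \to \neg A.
Worlds forcing the formula: { }.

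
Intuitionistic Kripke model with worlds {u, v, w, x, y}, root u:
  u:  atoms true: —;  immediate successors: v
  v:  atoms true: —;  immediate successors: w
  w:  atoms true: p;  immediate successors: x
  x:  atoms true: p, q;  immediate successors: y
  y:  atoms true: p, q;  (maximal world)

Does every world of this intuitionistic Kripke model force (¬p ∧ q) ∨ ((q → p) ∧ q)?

No

Not every world: u ⊮ (¬p ∧ q) ∨ ((q → p) ∧ q).
u ⊮ (¬p ∧ q) ∨ ((q → p) ∧ q): neither disjunct is forced at u.
u ⊮ ¬p ∧ q since u fails ¬p.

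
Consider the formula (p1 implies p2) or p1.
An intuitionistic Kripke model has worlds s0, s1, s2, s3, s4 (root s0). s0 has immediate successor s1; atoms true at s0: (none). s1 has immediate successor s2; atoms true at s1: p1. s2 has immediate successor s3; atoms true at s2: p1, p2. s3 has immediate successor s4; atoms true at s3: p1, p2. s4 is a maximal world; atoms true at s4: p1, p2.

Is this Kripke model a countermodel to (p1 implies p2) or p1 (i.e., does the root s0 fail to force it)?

Yes

s0 does not force (p1 implies p2) or p1: neither disjunct is forced at s0.
s0 does not force p1 implies p2: at the accessible world s1, s1 forces p1 but s1 does not force p2.
s1 lacks atom p2, so s1 does not force p2.
So the root s0 does not force (p1 implies p2) or p1; the model is a countermodel.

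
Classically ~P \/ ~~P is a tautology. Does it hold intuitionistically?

No

This is the weak law of excluded middle, which is not intuitionistically valid.
A Kripke countermodel: worlds s0, s1, s2; order generated by s0 <= s1, s0 <= s2; atoms true at each world — s0:{}; s1:{P}; s2:{}.
s0 ||-/- ~P \/ ~~P: neither disjunct is forced at s0.
s0 ||-/- ~P since s1 is accessible from s0 and s1 ||- P.
So the root s0 does not force the formula.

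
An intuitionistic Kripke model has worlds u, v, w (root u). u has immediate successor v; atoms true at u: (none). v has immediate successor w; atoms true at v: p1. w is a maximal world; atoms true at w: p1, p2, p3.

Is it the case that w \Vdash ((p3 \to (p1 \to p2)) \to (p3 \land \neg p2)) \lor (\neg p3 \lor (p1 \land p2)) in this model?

Yes

w \Vdash ((p3 \to (p1 \to p2)) \to (p3 \land \neg p2)) \lor (\neg p3 \lor (p1 \land p2)) via the disjunct \neg p3 \lor (p1 \land p2).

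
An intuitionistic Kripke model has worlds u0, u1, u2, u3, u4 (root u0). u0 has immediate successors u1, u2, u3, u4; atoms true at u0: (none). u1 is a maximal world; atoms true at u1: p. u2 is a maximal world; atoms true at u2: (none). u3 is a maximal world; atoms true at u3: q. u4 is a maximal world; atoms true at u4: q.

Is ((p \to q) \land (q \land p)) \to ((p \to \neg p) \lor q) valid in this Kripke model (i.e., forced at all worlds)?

Yes

u0 \Vdash ((p \to q) \land (q \land p)) \to ((p \to \neg p) \lor q) vacuously: no world accessible from u0 forces the antecedent (p \to q) \land (q \land p).
Since the root u0 forces ((p \to q) \land (q \land p)) \to ((p \to \neg p) \lor q) and forcing is persistent (monotone upward), every world forces it.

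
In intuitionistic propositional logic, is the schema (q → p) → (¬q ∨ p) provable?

This is the material-implication-as-disjunction principle, which is not intuitionistically valid.
A Kripke countermodel: worlds u, v; order generated by u ≤ v; atoms true at each world — u:{}; v:{p,q}.
u ⊮ (q → p) → (¬q ∨ p): already at u itself, u ⊩ q → p but u ⊮ ¬q ∨ p.
u ⊮ ¬q ∨ p: neither disjunct is forced at u.
u ⊮ ¬q since v is accessible from u and v ⊩ q.
So the root u does not force the formula.

No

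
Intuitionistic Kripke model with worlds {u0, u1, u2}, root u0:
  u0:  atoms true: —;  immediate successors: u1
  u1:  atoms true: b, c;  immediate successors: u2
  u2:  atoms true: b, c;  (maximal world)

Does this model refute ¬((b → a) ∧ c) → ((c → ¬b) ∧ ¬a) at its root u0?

u0 ⊮ ¬((b → a) ∧ c) → ((c → ¬b) ∧ ¬a): already at u0 itself, u0 ⊩ ¬((b → a) ∧ c) but u0 ⊮ (c → ¬b) ∧ ¬a.
u0 ⊮ (c → ¬b) ∧ ¬a since u0 fails c → ¬b.
So the root u0 does not force ¬((b → a) ∧ c) → ((c → ¬b) ∧ ¬a); the model is a countermodel.

Yes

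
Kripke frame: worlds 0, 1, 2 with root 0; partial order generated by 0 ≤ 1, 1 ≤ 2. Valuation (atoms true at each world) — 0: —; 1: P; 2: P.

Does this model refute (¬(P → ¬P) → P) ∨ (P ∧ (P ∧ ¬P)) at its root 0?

0 ⊮ (¬(P → ¬P) → P) ∨ (P ∧ (P ∧ ¬P)): neither disjunct is forced at 0.
0 ⊮ ¬(P → ¬P) → P: already at 0 itself, 0 ⊩ ¬(P → ¬P) but 0 ⊮ P.
0 lacks atom P, so 0 ⊮ P.
So the root 0 does not force (¬(P → ¬P) → P) ∨ (P ∧ (P ∧ ¬P)); the model is a countermodel.

Yes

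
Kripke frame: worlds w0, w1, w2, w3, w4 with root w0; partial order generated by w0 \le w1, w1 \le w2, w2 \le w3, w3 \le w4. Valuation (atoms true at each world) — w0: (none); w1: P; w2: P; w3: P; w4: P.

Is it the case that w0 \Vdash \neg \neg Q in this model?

w0 \nVdash \neg \neg Q since w0 is accessible from w0 and w0 \Vdash \neg Q.
w0 \Vdash \neg Q: no world accessible from w0 forces Q.

No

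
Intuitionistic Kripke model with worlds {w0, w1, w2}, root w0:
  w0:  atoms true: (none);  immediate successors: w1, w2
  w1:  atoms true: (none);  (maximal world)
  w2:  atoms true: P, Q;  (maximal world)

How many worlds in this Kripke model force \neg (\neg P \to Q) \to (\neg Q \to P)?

w0: does not force it — w0 \nVdash \neg (\neg P \to Q) \to (\neg Q \to P): at the accessible world w1, w1 \Vdash \neg (\neg P \to Q) but w1 \nVdash \neg Q \to P.
w1: does not force it — w1 \nVdash \neg (\neg P \to Q) \to (\neg Q \to P): already at w1 itself, w1 \Vdash \neg (\neg P \to Q) but w1 \nVdash \neg Q \to P.
w2: forces it.
Worlds forcing the formula: {w2}.

1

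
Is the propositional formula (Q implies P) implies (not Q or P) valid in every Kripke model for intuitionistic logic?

This is the material-implication-as-disjunction principle, which is not intuitionistically valid.
A Kripke countermodel: worlds 0, 1; order generated by 0 <= 1; atoms true at each world — 0:{}; 1:{P,Q}.
0 does not force (Q implies P) implies (not Q or P): already at 0 itself, 0 forces Q implies P but 0 does not force not Q or P.
0 does not force not Q or P: neither disjunct is forced at 0.
0 does not force not Q since 1 is accessible from 0 and 1 forces Q.
So the root 0 does not force the formula.

No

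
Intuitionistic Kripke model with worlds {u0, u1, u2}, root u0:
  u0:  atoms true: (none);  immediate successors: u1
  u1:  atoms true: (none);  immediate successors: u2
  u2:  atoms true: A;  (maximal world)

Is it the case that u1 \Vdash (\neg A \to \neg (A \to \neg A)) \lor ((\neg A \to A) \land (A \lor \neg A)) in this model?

Yes

u1 \Vdash (\neg A \to \neg (A \to \neg A)) \lor ((\neg A \to A) \land (A \lor \neg A)) via the disjunct \neg A \to \neg (A \to \neg A).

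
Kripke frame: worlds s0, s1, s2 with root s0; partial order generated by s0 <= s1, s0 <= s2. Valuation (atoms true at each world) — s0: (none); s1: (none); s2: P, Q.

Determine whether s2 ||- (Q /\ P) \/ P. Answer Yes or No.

s2 ||- (Q /\ P) \/ P via the disjunct Q /\ P.

Yes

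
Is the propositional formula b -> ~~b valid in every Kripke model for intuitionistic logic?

Yes

This is double-negation introduction, which is intuitionistically derivable.
If a world forces b then every accessible world forces b (persistence), so none forces ~b; hence ~~b.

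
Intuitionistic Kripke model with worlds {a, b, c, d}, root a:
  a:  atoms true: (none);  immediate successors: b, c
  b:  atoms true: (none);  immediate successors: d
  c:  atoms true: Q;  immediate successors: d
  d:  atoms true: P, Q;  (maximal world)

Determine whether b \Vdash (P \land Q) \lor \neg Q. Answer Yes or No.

No

b \nVdash (P \land Q) \lor \neg Q: neither disjunct is forced at b.
b \nVdash P \land Q since b fails P.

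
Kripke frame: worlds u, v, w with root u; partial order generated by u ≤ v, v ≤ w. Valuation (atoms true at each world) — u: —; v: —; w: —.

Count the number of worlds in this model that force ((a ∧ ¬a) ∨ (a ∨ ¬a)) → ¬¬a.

0

u: does not force it — u ⊮ ((a ∧ ¬a) ∨ (a ∨ ¬a)) → ¬¬a: already at u itself, u ⊩ (a ∧ ¬a) ∨ (a ∨ ¬a) but u ⊮ ¬¬a.
v: does not force it.
w: does not force it.
Worlds forcing the formula: { }.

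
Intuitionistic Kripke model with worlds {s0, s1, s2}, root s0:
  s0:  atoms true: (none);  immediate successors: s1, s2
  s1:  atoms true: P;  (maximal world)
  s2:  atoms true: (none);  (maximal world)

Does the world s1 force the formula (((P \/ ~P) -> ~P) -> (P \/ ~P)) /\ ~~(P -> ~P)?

s1 ||-/- (((P \/ ~P) -> ~P) -> (P \/ ~P)) /\ ~~(P -> ~P) since s1 fails ~~(P -> ~P).

No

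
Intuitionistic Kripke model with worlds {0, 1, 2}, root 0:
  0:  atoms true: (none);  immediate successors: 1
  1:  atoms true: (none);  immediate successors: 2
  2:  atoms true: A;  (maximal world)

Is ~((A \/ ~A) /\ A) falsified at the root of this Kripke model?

0 ||-/- ~((A \/ ~A) /\ A) since 2 is accessible from 0 and 2 ||- (A \/ ~A) /\ A.
2 ||- (A \/ ~A) /\ A since 2 forces both conjuncts.
So the root 0 does not force ~((A \/ ~A) /\ A); the model is a countermodel.

Yes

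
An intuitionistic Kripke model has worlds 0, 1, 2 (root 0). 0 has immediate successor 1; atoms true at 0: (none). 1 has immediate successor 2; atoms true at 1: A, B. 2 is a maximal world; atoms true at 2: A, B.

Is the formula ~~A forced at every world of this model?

Yes

0 ||- ~~A: no world accessible from 0 forces ~A.
Since the root 0 forces ~~A and forcing is persistent (monotone upward), every world forces it.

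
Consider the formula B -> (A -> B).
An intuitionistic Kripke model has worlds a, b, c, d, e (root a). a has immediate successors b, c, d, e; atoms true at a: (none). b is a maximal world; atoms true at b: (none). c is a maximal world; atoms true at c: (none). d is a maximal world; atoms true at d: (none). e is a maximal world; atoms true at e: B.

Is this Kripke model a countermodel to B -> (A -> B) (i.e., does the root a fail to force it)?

No

a ||- B -> (A -> B): every world accessible from a that forces B (namely e) also forces A -> B.
So the root a forces B -> (A -> B); the model is not a countermodel.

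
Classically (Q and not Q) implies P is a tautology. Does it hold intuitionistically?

Yes

This is an instance of ex falso quodlibet, which is intuitionistically derivable.
No world can force both Q and not Q, so the antecedent Q and not Q is never forced and the implication holds vacuously at every world.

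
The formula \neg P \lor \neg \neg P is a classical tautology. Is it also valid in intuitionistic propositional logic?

This is the weak law of excluded middle, which is not intuitionistically valid.
A Kripke countermodel: worlds 0, 1, 2; order generated by 0 \le 1, 0 \le 2; atoms true at each world — 0:{}; 1:{P}; 2:{}.
0 \nVdash \neg P \lor \neg \neg P: neither disjunct is forced at 0.
0 \nVdash \neg P since 1 is accessible from 0 and 1 \Vdash P.
So the root 0 does not force the formula.

No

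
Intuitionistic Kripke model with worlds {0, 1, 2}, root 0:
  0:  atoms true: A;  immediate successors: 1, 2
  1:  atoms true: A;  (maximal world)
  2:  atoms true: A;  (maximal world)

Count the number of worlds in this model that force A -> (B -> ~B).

0: forces it.
1: forces it.
2: forces it.
Worlds forcing the formula: {0, 1, 2}.

3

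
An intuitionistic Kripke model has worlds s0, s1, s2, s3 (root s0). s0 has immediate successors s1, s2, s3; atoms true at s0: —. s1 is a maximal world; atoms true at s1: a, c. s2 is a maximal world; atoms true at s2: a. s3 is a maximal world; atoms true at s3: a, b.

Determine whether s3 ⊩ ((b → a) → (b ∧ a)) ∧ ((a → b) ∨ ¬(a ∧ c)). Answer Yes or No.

s3 ⊩ ((b → a) → (b ∧ a)) ∧ ((a → b) ∨ ¬(a ∧ c)) since s3 forces both conjuncts.

Yes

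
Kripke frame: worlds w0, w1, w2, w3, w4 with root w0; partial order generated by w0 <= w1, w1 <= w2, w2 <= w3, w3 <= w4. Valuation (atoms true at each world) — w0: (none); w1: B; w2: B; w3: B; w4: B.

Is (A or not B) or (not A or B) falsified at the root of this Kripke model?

w0 forces (A or not B) or (not A or B) via the disjunct not A or B.
So the root w0 forces (A or not B) or (not A or B); the model is not a countermodel.

No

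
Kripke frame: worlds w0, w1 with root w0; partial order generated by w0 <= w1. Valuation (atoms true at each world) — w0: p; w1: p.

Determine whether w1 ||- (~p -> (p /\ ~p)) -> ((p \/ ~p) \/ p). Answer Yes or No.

w1 ||- (~p -> (p /\ ~p)) -> ((p \/ ~p) \/ p): every world accessible from w1 that forces ~p -> (p /\ ~p) (namely w1) also forces (p \/ ~p) \/ p.

Yes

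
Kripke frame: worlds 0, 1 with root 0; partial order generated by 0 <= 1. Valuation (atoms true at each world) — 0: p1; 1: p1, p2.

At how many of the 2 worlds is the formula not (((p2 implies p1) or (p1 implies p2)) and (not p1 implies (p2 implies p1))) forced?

0

0: does not force it — 0 does not force not (((p2 implies p1) or (p1 implies p2)) and (not p1 implies (p2 implies p1))) since 0 is accessible from 0 and 0 forces ((p2 implies p1) or (p1 implies p2)) and (not p1 implies (p2 implies p1)).
1: does not force it — 1 does not force not (((p2 implies p1) or (p1 implies p2)) and (not p1 implies (p2 implies p1))) since 1 is accessible from 1 and 1 forces ((p2 implies p1) or (p1 implies p2)) and (not p1 implies (p2 implies p1)).
Worlds forcing the formula: { }.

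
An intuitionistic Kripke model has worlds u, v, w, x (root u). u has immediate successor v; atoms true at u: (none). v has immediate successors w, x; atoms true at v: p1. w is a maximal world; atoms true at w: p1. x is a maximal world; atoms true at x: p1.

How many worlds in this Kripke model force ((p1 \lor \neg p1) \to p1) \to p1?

u: does not force it — u \nVdash ((p1 \lor \neg p1) \to p1) \to p1: already at u itself, u \Vdash (p1 \lor \neg p1) \to p1 but u \nVdash p1.
v: forces it.
w: forces it.
x: forces it.
Worlds forcing the formula: {v, w, x}.

3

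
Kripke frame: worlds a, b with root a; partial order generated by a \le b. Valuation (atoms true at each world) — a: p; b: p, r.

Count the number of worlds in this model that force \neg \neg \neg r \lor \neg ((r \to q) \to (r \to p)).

0

a: does not force it — a \nVdash \neg \neg \neg r \lor \neg ((r \to q) \to (r \to p)): neither disjunct is forced at a.
b: does not force it — b \nVdash \neg \neg \neg r \lor \neg ((r \to q) \to (r \to p)): neither disjunct is forced at b.
Worlds forcing the formula: { }.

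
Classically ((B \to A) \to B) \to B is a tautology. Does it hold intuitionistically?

No

This is Peirce's law, which is not intuitionistically valid.
A Kripke countermodel: worlds u0, u1; order generated by u0 \le u1; atoms true at each world — u0:{}; u1:{B}.
u0 \nVdash ((B \to A) \to B) \to B: already at u0 itself, u0 \Vdash (B \to A) \to B but u0 \nVdash B.
u0 lacks atom B, so u0 \nVdash B.
So the root u0 does not force the formula.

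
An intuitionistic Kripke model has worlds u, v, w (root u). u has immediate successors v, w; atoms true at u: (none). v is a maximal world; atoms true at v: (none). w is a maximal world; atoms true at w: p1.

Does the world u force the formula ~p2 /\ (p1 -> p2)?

u ||-/- ~p2 /\ (p1 -> p2) since u fails p1 -> p2.

No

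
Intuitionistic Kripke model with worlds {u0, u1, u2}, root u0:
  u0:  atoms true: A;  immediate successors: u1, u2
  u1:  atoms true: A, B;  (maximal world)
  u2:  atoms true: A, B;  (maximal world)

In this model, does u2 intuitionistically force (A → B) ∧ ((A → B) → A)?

u2 ⊩ (A → B) ∧ ((A → B) → A) since u2 forces both conjuncts.

Yes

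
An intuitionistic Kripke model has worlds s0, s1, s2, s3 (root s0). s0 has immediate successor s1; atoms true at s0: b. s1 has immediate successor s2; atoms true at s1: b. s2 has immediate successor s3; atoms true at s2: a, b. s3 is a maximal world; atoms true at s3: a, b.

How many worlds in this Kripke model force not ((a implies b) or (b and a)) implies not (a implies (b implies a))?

s0: forces it.
s1: forces it.
s2: forces it.
s3: forces it.
Worlds forcing the formula: {s0, s1, s2, s3}.

4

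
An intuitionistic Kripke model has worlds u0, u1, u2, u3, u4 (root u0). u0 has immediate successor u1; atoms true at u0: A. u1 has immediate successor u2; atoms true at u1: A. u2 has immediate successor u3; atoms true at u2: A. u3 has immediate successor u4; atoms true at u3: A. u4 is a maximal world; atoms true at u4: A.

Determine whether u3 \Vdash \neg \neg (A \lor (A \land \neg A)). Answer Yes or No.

u3 \Vdash \neg \neg (A \lor (A \land \neg A)): no world accessible from u3 forces \neg (A \lor (A \land \neg A)).

Yes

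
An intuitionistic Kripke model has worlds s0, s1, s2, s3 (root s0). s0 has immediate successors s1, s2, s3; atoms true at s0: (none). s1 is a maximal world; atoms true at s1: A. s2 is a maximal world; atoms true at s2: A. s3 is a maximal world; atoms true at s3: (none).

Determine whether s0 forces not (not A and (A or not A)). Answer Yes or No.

s0 does not force not (not A and (A or not A)) since s3 is accessible from s0 and s3 forces not A and (A or not A).
s3 forces not A and (A or not A) since s3 forces both conjuncts.

No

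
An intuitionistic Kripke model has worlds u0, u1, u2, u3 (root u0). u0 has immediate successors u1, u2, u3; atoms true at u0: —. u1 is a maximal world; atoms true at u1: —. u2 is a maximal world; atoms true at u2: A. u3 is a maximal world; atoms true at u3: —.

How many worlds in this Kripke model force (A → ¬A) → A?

1

u0: does not force it — u0 ⊮ (A → ¬A) → A: at the accessible world u1, u1 ⊩ A → ¬A but u1 ⊮ A.
u1: does not force it — u1 ⊮ (A → ¬A) → A: already at u1 itself, u1 ⊩ A → ¬A but u1 ⊮ A.
u2: forces it.
u3: does not force it — u3 ⊮ (A → ¬A) → A: already at u3 itself, u3 ⊩ A → ¬A but u3 ⊮ A.
Worlds forcing the formula: {u2}.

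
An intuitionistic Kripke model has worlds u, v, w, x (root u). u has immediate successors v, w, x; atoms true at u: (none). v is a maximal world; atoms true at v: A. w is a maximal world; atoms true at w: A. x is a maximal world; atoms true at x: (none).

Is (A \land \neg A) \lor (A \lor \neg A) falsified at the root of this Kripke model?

Yes

u \nVdash (A \land \neg A) \lor (A \lor \neg A): neither disjunct is forced at u.
u \nVdash A \land \neg A since u fails A.
So the root u does not force (A \land \neg A) \lor (A \lor \neg A); the model is a countermodel.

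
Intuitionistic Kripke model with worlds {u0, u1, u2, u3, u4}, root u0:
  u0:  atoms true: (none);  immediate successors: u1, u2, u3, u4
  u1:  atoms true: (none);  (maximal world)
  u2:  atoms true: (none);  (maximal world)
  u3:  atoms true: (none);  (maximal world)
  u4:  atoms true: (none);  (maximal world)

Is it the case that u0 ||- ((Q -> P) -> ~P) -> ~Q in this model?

Yes

u0 ||- ((Q -> P) -> ~P) -> ~Q: every world accessible from u0 that forces (Q -> P) -> ~P (namely u0, u1, u2, u3, u4) also forces ~Q.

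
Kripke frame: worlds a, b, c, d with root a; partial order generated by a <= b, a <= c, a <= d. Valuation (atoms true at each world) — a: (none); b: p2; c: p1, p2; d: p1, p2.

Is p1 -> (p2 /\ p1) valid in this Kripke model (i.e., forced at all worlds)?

Yes

a ||- p1 -> (p2 /\ p1): every world accessible from a that forces p1 (namely c, d) also forces p2 /\ p1.
Since the root a forces p1 -> (p2 /\ p1) and forcing is persistent (monotone upward), every world forces it.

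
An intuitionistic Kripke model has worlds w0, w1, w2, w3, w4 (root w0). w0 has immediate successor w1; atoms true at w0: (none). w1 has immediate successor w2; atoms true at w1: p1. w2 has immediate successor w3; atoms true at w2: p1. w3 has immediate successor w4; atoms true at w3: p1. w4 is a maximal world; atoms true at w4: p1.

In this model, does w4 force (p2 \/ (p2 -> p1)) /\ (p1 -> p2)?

w4 ||-/- (p2 \/ (p2 -> p1)) /\ (p1 -> p2) since w4 fails p1 -> p2.

No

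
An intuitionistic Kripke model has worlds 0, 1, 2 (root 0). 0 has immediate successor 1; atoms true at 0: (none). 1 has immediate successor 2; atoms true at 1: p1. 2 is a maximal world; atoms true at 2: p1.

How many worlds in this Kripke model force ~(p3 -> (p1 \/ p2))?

0

0: does not force it — 0 ||-/- ~(p3 -> (p1 \/ p2)) since 0 is accessible from 0 and 0 ||- p3 -> (p1 \/ p2).
1: does not force it — 1 ||-/- ~(p3 -> (p1 \/ p2)) since 1 is accessible from 1 and 1 ||- p3 -> (p1 \/ p2).
2: does not force it.
Worlds forcing the formula: { }.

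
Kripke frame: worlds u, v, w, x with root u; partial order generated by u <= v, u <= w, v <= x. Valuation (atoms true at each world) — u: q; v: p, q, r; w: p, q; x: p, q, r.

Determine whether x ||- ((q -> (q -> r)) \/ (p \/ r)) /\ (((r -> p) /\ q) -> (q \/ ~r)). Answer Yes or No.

Yes

x ||- ((q -> (q -> r)) \/ (p \/ r)) /\ (((r -> p) /\ q) -> (q \/ ~r)) since x forces both conjuncts.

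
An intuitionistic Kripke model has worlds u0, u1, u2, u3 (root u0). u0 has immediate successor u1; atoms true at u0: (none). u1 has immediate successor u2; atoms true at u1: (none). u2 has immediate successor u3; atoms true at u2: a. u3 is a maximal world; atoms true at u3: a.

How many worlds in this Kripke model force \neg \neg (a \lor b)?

4

u0: forces it.
u1: forces it.
u2: forces it.
u3: forces it.
Worlds forcing the formula: {u0, u1, u2, u3}.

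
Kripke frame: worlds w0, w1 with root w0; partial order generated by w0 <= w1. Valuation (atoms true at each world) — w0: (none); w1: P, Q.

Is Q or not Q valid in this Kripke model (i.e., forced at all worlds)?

No

Not every world: w0 does not force Q or not Q.
w0 does not force Q or not Q: neither disjunct is forced at w0.
w0 lacks atom Q, so w0 does not force Q.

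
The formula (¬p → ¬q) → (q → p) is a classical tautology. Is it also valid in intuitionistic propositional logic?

This is the converse of contraposition, which is not intuitionistically valid.
A Kripke countermodel: worlds u0, u1; order generated by u0 ≤ u1; atoms true at each world — u0:{q}; u1:{p,q}.
u0 ⊮ (¬p → ¬q) → (q → p): already at u0 itself, u0 ⊩ ¬p → ¬q but u0 ⊮ q → p.
u0 ⊮ q → p: already at u0 itself, u0 ⊩ q but u0 ⊮ p.
u0 lacks atom p, so u0 ⊮ p.
So the root u0 does not force the formula.

No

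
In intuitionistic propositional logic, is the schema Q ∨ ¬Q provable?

No

This is the law of excluded middle, which is not intuitionistically valid.
A Kripke countermodel: worlds a, b; order generated by a ≤ b; atoms true at each world — a:{}; b:{Q}.
a ⊮ Q ∨ ¬Q: neither disjunct is forced at a.
a lacks atom Q, so a ⊮ Q.
So the root a does not force the formula.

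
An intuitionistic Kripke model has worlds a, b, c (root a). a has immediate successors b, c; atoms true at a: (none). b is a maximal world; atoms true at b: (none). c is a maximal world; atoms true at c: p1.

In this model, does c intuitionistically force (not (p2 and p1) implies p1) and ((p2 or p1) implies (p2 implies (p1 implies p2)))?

c forces (not (p2 and p1) implies p1) and ((p2 or p1) implies (p2 implies (p1 implies p2))) since c forces both conjuncts.

Yes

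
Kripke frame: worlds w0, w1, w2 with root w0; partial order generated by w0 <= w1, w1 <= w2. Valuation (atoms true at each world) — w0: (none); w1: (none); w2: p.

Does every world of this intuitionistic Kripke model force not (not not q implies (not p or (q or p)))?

Not every world: w0 does not force not (not not q implies (not p or (q or p))).
w0 does not force not (not not q implies (not p or (q or p))) since w0 is accessible from w0 and w0 forces not not q implies (not p or (q or p)).
w0 forces not not q implies (not p or (q or p)) vacuously: no world accessible from w0 forces the antecedent not not q.

No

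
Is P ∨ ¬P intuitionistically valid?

No

This is the law of excluded middle, which is not intuitionistically valid.
A Kripke countermodel: worlds a, b; order generated by a ≤ b; atoms true at each world — a:{}; b:{P}.
a ⊮ P ∨ ¬P: neither disjunct is forced at a.
a lacks atom P, so a ⊮ P.
So the root a does not force the formula.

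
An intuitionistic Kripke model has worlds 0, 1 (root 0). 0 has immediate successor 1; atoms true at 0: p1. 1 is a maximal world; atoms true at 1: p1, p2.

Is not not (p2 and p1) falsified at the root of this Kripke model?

No

0 forces not not (p2 and p1): no world accessible from 0 forces not (p2 and p1).
So the root 0 forces not not (p2 and p1); the model is not a countermodel.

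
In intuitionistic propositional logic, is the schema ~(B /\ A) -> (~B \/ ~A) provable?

No

This is the constructively invalid direction of De Morgan's law for conjunction, which is not intuitionistically valid.
A Kripke countermodel: worlds 0, 1, 2; order generated by 0 <= 1, 0 <= 2; atoms true at each world — 0:{}; 1:{B}; 2:{A}.
0 ||-/- ~(B /\ A) -> (~B \/ ~A): already at 0 itself, 0 ||- ~(B /\ A) but 0 ||-/- ~B \/ ~A.
0 ||-/- ~B \/ ~A: neither disjunct is forced at 0.
0 ||-/- ~B since 1 is accessible from 0 and 1 ||- B.
So the root 0 does not force the formula.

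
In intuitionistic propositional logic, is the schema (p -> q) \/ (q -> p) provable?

This is the Gödel–Dummett linearity axiom, which is not intuitionistically valid.
A Kripke countermodel: worlds u, v, w; order generated by u <= v, u <= w; atoms true at each world — u:{}; v:{p}; w:{q}.
u ||-/- (p -> q) \/ (q -> p): neither disjunct is forced at u.
u ||-/- p -> q: at the accessible world v, v ||- p but v ||-/- q.
v lacks atom q, so v ||-/- q.
So the root u does not force the formula.

No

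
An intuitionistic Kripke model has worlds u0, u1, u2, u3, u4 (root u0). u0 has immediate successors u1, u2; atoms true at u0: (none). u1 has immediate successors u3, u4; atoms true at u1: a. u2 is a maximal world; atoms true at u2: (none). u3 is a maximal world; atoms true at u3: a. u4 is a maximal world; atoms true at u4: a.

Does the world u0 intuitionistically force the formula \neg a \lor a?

u0 \nVdash \neg a \lor a: neither disjunct is forced at u0.
u0 \nVdash \neg a since u1 is accessible from u0 and u1 \Vdash a.

No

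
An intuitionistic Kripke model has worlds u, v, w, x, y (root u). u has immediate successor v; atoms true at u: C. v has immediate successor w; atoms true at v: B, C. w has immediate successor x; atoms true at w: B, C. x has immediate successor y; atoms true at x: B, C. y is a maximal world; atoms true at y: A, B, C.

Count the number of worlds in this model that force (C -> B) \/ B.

u: does not force it — u ||-/- (C -> B) \/ B: neither disjunct is forced at u.
v: forces it.
w: forces it.
x: forces it.
y: forces it.
Worlds forcing the formula: {v, w, x, y}.

4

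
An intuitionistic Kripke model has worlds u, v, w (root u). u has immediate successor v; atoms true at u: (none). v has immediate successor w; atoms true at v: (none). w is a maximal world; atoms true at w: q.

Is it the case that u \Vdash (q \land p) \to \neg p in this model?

u \Vdash (q \land p) \to \neg p vacuously: no world accessible from u forces the antecedent q \land p.

Yes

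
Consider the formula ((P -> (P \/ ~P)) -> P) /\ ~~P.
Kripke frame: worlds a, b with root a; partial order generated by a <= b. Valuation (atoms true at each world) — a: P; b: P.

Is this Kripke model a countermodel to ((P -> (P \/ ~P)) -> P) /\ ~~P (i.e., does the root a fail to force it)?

No

a ||- ((P -> (P \/ ~P)) -> P) /\ ~~P since a forces both conjuncts.
So the root a forces ((P -> (P \/ ~P)) -> P) /\ ~~P; the model is not a countermodel.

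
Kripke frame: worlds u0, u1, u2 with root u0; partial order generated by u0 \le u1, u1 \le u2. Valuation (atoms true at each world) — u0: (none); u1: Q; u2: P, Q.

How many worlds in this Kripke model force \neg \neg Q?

3

u0: forces it.
u1: forces it.
u2: forces it.
Worlds forcing the formula: {u0, u1, u2}.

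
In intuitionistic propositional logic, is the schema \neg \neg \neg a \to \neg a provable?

Yes

This is triple-negation reduction, which is intuitionistically derivable.
Assume \neg \neg \neg a and suppose a. Then \neg \neg a (double-negation introduction), contradicting \neg \neg \neg a. So \neg a.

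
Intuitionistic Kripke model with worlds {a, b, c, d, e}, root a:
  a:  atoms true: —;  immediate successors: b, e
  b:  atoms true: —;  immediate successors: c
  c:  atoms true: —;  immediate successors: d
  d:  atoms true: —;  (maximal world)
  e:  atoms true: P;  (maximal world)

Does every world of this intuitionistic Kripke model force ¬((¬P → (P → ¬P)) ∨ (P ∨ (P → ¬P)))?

Not every world: a ⊮ ¬((¬P → (P → ¬P)) ∨ (P ∨ (P → ¬P))).
a ⊮ ¬((¬P → (P → ¬P)) ∨ (P ∨ (P → ¬P))) since a is accessible from a and a ⊩ (¬P → (P → ¬P)) ∨ (P ∨ (P → ¬P)).
a ⊩ (¬P → (P → ¬P)) ∨ (P ∨ (P → ¬P)) via the disjunct ¬P → (P → ¬P).

No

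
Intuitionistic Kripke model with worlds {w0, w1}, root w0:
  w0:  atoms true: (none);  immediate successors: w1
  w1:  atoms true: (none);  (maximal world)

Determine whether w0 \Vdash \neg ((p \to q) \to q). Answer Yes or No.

w0 \Vdash \neg ((p \to q) \to q): no world accessible from w0 forces (p \to q) \to q.

Yes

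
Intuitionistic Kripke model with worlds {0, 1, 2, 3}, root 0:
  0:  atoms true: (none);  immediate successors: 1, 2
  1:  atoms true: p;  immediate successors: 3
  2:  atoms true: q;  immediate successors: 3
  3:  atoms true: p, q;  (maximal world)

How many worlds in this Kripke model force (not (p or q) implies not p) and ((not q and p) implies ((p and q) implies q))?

4

0: forces it.
1: forces it.
2: forces it.
3: forces it.
Worlds forcing the formula: {0, 1, 2, 3}.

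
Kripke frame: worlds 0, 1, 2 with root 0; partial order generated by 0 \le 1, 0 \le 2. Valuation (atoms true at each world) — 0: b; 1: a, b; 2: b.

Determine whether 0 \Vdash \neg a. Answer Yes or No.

No

0 \nVdash \neg a since 1 is accessible from 0 and 1 \Vdash a.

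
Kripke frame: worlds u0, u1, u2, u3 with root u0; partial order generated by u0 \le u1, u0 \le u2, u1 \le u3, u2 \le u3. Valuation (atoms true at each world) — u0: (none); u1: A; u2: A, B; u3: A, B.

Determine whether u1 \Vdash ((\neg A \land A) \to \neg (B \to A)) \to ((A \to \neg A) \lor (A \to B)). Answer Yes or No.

No

u1 \nVdash ((\neg A \land A) \to \neg (B \to A)) \to ((A \to \neg A) \lor (A \to B)): already at u1 itself, u1 \Vdash (\neg A \land A) \to \neg (B \to A) but u1 \nVdash (A \to \neg A) \lor (A \to B).
u1 \nVdash (A \to \neg A) \lor (A \to B): neither disjunct is forced at u1.
u1 \nVdash A \to \neg A: already at u1 itself, u1 \Vdash A but u1 \nVdash \neg A.
u1 \nVdash \neg A since u1 is accessible from u1 and u1 \Vdash A.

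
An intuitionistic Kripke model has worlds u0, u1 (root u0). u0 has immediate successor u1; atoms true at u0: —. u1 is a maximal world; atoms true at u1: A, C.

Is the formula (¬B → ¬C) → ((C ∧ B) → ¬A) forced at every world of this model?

u0 ⊩ (¬B → ¬C) → ((C ∧ B) → ¬A) vacuously: no world accessible from u0 forces the antecedent ¬B → ¬C.
Since the root u0 forces (¬B → ¬C) → ((C ∧ B) → ¬A) and forcing is persistent (monotone upward), every world forces it.

Yes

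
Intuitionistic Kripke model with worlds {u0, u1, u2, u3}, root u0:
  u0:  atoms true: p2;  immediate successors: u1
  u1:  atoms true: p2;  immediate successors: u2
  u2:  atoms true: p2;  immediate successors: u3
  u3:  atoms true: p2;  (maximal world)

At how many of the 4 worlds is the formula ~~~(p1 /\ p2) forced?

4

u0: forces it.
u1: forces it.
u2: forces it.
u3: forces it.
Worlds forcing the formula: {u0, u1, u2, u3}.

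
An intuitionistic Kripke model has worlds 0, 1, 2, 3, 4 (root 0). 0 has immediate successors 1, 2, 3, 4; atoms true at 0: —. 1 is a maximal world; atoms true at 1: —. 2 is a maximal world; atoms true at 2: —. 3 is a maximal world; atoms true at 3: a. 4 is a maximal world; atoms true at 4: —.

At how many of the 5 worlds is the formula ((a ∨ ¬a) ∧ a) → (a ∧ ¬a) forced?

3

0: does not force it — 0 ⊮ ((a ∨ ¬a) ∧ a) → (a ∧ ¬a): at the accessible world 3, 3 ⊩ (a ∨ ¬a) ∧ a but 3 ⊮ a ∧ ¬a.
1: forces it.
2: forces it.
3: does not force it — 3 ⊮ ((a ∨ ¬a) ∧ a) → (a ∧ ¬a): already at 3 itself, 3 ⊩ (a ∨ ¬a) ∧ a but 3 ⊮ a ∧ ¬a.
4: forces it.
Worlds forcing the formula: {1, 2, 4}.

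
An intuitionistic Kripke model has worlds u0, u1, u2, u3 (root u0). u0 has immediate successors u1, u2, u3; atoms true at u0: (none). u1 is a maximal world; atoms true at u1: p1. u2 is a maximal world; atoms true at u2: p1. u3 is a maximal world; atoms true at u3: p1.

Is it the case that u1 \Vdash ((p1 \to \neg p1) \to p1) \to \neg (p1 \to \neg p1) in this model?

Yes

u1 \Vdash ((p1 \to \neg p1) \to p1) \to \neg (p1 \to \neg p1): every world accessible from u1 that forces (p1 \to \neg p1) \to p1 (namely u1) also forces \neg (p1 \to \neg p1).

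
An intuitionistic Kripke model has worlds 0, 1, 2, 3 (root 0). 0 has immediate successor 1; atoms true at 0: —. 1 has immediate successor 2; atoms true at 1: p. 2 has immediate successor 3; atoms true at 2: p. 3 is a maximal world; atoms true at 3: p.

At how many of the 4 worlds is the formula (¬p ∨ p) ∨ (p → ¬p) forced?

3

0: does not force it — 0 ⊮ (¬p ∨ p) ∨ (p → ¬p): neither disjunct is forced at 0.
1: forces it.
2: forces it.
3: forces it.
Worlds forcing the formula: {1, 2, 3}.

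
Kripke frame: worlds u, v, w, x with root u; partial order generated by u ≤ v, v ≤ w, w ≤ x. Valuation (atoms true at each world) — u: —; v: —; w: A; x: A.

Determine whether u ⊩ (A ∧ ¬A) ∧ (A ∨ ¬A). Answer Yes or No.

u ⊮ (A ∧ ¬A) ∧ (A ∨ ¬A) since u fails A ∧ ¬A.

No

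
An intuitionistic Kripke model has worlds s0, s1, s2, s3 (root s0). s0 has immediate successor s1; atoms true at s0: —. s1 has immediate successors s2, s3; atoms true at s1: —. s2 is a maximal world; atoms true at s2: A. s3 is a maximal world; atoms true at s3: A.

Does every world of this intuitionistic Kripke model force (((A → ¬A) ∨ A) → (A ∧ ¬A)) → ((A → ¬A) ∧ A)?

Yes

s0 ⊩ (((A → ¬A) ∨ A) → (A ∧ ¬A)) → ((A → ¬A) ∧ A) vacuously: no world accessible from s0 forces the antecedent ((A → ¬A) ∨ A) → (A ∧ ¬A).
Since the root s0 forces (((A → ¬A) ∨ A) → (A ∧ ¬A)) → ((A → ¬A) ∧ A) and forcing is persistent (monotone upward), every world forces it.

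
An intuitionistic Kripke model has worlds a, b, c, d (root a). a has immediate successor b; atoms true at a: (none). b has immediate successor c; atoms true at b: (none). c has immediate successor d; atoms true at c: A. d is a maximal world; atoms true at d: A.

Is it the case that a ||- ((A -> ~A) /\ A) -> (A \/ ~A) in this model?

a ||- ((A -> ~A) /\ A) -> (A \/ ~A) vacuously: no world accessible from a forces the antecedent (A -> ~A) /\ A.

Yes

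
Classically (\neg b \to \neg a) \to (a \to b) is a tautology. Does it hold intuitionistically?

This is the converse of contraposition, which is not intuitionistically valid.
A Kripke countermodel: worlds u0, u1; order generated by u0 \le u1; atoms true at each world — u0:{a}; u1:{a,b}.
u0 \nVdash (\neg b \to \neg a) \to (a \to b): already at u0 itself, u0 \Vdash \neg b \to \neg a but u0 \nVdash a \to b.
u0 \nVdash a \to b: already at u0 itself, u0 \Vdash a but u0 \nVdash b.
u0 lacks atom b, so u0 \nVdash b.
So the root u0 does not force the formula.

No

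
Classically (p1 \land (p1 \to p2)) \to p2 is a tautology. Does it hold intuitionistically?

Yes

This is modus ponens in implicational form, which is intuitionistically derivable.
If a world forces p1 and p1 \to p2, then applying the implication at that world (which is accessible from itself) gives p2.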